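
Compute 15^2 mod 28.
1

Use repeated squaring. Binary(2) = 10. Walk through the bits of the exponent 2 left-to-right: at each bit after the leading one, square the running value, then multiply by 15 if the bit is 1 (always reducing mod 28):
  bit 1 = 1 (leading): start with 15.
  bit 2 = 0: square 15^2 = 225 ≡ 1 (mod 28).
Final value: 15^2 ≡ 1 (mod 28).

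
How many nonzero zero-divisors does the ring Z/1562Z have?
Z/1562Z has 861 nonzero zero-divisors

In Z/1562Z each nonzero element is either a unit (gcd with 1562 is 1) or a zero-divisor (gcd > 1). The number of units is φ(1562): factorise 1562 = 2 · 11 · 71, so φ(1562) = (2 − 1) · (11 − 1) · (71 − 1) = 1 · 10 · 70 = 700. The nonzero elements number 1562 − 1 = 1561. Hence the nonzero zero-divisors number 1561 − 700 = 861.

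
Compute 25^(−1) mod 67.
Apply the extended Euclidean algorithm to (67, 25), tracking rows (r, s, t) with s·67 + t·25 = r. Each division r_prev = q·r_cur + r_new produces the new row as (previous row) − q·(current row):
  row A: (67, 1, 0)   [1·67 + 0·25 = 67]
  row B: (25, 0, 1)   [0·67 + 1·25 = 25]
  67 = 2·25 + 17   → row C = row A − 2·row B = (17, 1, −2)   [check: 1·67 − 2·25 = 17]
  25 = 1·17 + 8   → row D = row B − 1·row C = (8, −1, 3)   [check: −1·67 + 3·25 = 8]
  17 = 2·8 + 1   → row E = row C − 2·row D = (1, 3, −8)   [check: 3·67 − 8·25 = 1]
  8 = 8·1 + 0   → remainder 0, stop. gcd = 1 (last nonzero row E).
The gcd is 1, so 25 is invertible mod 67. The last nonzero row gives 3·67 − 8·25 = 1, so t = −8. So 25^(−1) ≡ −8 ≡ 59 (mod 67). Verify: 25 · 59 = 1475 ≡ 1 (mod 67). ✓

Final answer: 25^(−1) ≡ 59 (mod 67)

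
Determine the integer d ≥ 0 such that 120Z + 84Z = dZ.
In the PID Z, (a, b) is generated by gcd(a, b). Compute gcd(120, 84) with the extended Euclidean algorithm, tracking rows (r, s, t) with s·120 + t·84 = r:
  row A: (120, 1, 0)   [1·120 + 0·84 = 120]
  row B: (84, 0, 1)   [0·120 + 1·84 = 84]
  120 = 1·84 + 36   → row C = row A − 1·row B = (36, 1, −1)   [check: 1·120 − 1·84 = 36]
  84 = 2·36 + 12   → row D = row B − 2·row C = (12, −2, 3)   [check: −2·120 + 3·84 = 12]
  36 = 3·12 + 0   → remainder 0, stop. gcd = 12 (last nonzero row D).
So gcd(120, 84) = 12, with Bézout identity −2·120 + 3·84 = 12. Containment (⊇): the Bézout identity exhibits 12 as an element of (120, 84), giving (12) ⊆ (120, 84). Containment (⊆): since 12 | 120 and 12 | 84 (120 = 12·10, 84 = 12·7), every Z-linear combination of 120 and 84 is divisible by 12, so (120, 84) ⊆ (12). Therefore (120, 84) = (12), d = 12.

Final answer: (120, 84) = (12); d = 12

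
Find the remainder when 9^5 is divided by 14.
11

Use repeated squaring. Binary(5) = 101. Walk through the bits of the exponent 5 left-to-right: at each bit after the leading one, square the running value, then multiply by 9 if the bit is 1 (always reducing mod 14):
  bit 1 = 1 (leading): start with 9.
  bit 2 = 0: square 9^2 = 81 ≡ 11 (mod 14).
  bit 3 = 1: square 11^2 = 121 ≡ 9; bit is 1, so multiply 9·9 = 81 ≡ 11 (mod 14).
Final value: 9^5 ≡ 11 (mod 14).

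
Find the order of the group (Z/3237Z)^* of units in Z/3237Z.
(Z/3237Z)^* consists of the classes a with gcd(a, 3237) = 1, so its order is φ(3237). φ is multiplicative, with φ(p^e) = p^e − p^(e−1). Factorise 3237 = 3 · 13 · 83. Then
  φ(3237) = (3 − 1) · (13 − 1) · (83 − 1) = 2 · 12 · 82 = 1968.
Thus |(Z/3237Z)^*| = 1968.

Final answer: |(Z/3237Z)^*| = 1968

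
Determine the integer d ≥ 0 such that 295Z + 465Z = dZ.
In the PID Z, (a, b) is generated by gcd(a, b). Compute gcd(465, 295) with the extended Euclidean algorithm, tracking rows (r, s, t) with s·465 + t·295 = r:
  row A: (465, 1, 0)   [1·465 + 0·295 = 465]
  row B: (295, 0, 1)   [0·465 + 1·295 = 295]
  465 = 1·295 + 170   → row C = row A − 1·row B = (170, 1, −1)   [check: 1·465 − 1·295 = 170]
  295 = 1·170 + 125   → row D = row B − 1·row C = (125, −1, 2)   [check: −1·465 + 2·295 = 125]
  170 = 1·125 + 45   → row E = row C − 1·row D = (45, 2, −3)   [check: 2·465 − 3·295 = 45]
  125 = 2·45 + 35   → row F = row D − 2·row E = (35, −5, 8)   [check: −5·465 + 8·295 = 35]
  45 = 1·35 + 10   → row G = row E − 1·row F = (10, 7, −11)   [check: 7·465 − 11·295 = 10]
  35 = 3·10 + 5   → row H = row F − 3·row G = (5, −26, 41)   [check: −26·465 + 41·295 = 5]
  10 = 2·5 + 0   → remainder 0, stop. gcd = 5 (last nonzero row H).
So gcd(295, 465) = 5, with Bézout identity −26·465 + 41·295 = 5. Containment (⊇): the Bézout identity exhibits 5 as an element of (295, 465), giving (5) ⊆ (295, 465). Containment (⊆): since 5 | 295 and 5 | 465 (295 = 5·59, 465 = 5·93), every Z-linear combination of 295 and 465 is divisible by 5, so (295, 465) ⊆ (5). Therefore (295, 465) = (5), d = 5.

Final answer: (295, 465) = (5); d = 5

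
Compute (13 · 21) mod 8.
Reduce the factors first: 13 ≡ 5, 21 ≡ 5 (mod 8), so 13 · 21 ≡ 5 · 5 (mod 8). 5 · 5 = 25. Dividing by 8: 25 = 3·8 + 1. So (13 · 21) mod 8 = 1.

Final answer: 1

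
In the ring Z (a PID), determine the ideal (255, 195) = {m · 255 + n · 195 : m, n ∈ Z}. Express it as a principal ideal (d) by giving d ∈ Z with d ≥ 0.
In the PID Z, (a, b) is generated by gcd(a, b). Compute gcd(255, 195) with the extended Euclidean algorithm, tracking rows (r, s, t) with s·255 + t·195 = r:
  row A: (255, 1, 0)   [1·255 + 0·195 = 255]
  row B: (195, 0, 1)   [0·255 + 1·195 = 195]
  255 = 1·195 + 60   → row C = row A − 1·row B = (60, 1, −1)   [check: 1·255 − 1·195 = 60]
  195 = 3·60 + 15   → row D = row B − 3·row C = (15, −3, 4)   [check: −3·255 + 4·195 = 15]
  60 = 4·15 + 0   → remainder 0, stop. gcd = 15 (last nonzero row D).
So gcd(255, 195) = 15, with Bézout identity −3·255 + 4·195 = 15. Containment (⊇): the Bézout identity exhibits 15 as an element of (255, 195), giving (15) ⊆ (255, 195). Containment (⊆): since 15 | 255 and 15 | 195 (255 = 15·17, 195 = 15·13), every Z-linear combination of 255 and 195 is divisible by 15, so (255, 195) ⊆ (15). Therefore (255, 195) = (15), d = 15.

Final answer: (255, 195) = (15); d = 15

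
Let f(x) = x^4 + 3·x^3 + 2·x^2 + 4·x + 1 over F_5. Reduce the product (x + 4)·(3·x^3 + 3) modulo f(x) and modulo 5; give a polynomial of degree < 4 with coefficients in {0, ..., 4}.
Multiply as integer polynomials: a · b = 3·x^4 + 12·x^3 + 3·x + 12. Reducing coefficients mod 5: a · b ≡ 3·x^4 + 2·x^3 + 3·x + 2. Now divide by f(x) = x^4 + 3·x^3 + 2·x^2 + 4·x + 1 in F_5[x], eliminating the leading term at each step:
  leading term 3·x^4: subtract (3)·f(x) = 3·x^4 + 4·x^3 + x^2 + 2·x + 3, leaving 3·x^3 + 4·x^2 + x + 4 (coefficients mod 5)
The degree is now < 4, so this is the remainder. Hence a · b ≡ 3·x^3 + 4·x^2 + x + 4 in F_5[x]/(f).

Final answer: a · b ≡ 3·x^3 + 4·x^2 + x + 4 (mod f(x))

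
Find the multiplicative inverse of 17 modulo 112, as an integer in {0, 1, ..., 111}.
17^(−1) ≡ 33 (mod 112)

Apply the extended Euclidean algorithm to (112, 17), tracking rows (r, s, t) with s·112 + t·17 = r. Each division r_prev = q·r_cur + r_new produces the new row as (previous row) − q·(current row):
  row A: (112, 1, 0)   [1·112 + 0·17 = 112]
  row B: (17, 0, 1)   [0·112 + 1·17 = 17]
  112 = 6·17 + 10   → row C = row A − 6·row B = (10, 1, −6)   [check: 1·112 − 6·17 = 10]
  17 = 1·10 + 7   → row D = row B − 1·row C = (7, −1, 7)   [check: −1·112 + 7·17 = 7]
  10 = 1·7 + 3   → row E = row C − 1·row D = (3, 2, −13)   [check: 2·112 − 13·17 = 3]
  7 = 2·3 + 1   → row F = row D − 2·row E = (1, −5, 33)   [check: −5·112 + 33·17 = 1]
  3 = 3·1 + 0   → remainder 0, stop. gcd = 1 (last nonzero row F).
The gcd is 1, so 17 is invertible mod 112. The last nonzero row gives −5·112 + 33·17 = 1, so t = 33. So 17^(−1) ≡ 33 (mod 112). Verify: 17 · 33 = 561 ≡ 1 (mod 112). ✓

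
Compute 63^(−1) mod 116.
Apply the extended Euclidean algorithm to (116, 63), tracking rows (r, s, t) with s·116 + t·63 = r. Each division r_prev = q·r_cur + r_new produces the new row as (previous row) − q·(current row):
  row A: (116, 1, 0)   [1·116 + 0·63 = 116]
  row B: (63, 0, 1)   [0·116 + 1·63 = 63]
  116 = 1·63 + 53   → row C = row A − 1·row B = (53, 1, −1)   [check: 1·116 − 1·63 = 53]
  63 = 1·53 + 10   → row D = row B − 1·row C = (10, −1, 2)   [check: −1·116 + 2·63 = 10]
  53 = 5·10 + 3   → row E = row C − 5·row D = (3, 6, −11)   [check: 6·116 − 11·63 = 3]
  10 = 3·3 + 1   → row F = row D − 3·row E = (1, −19, 35)   [check: −19·116 + 35·63 = 1]
  3 = 3·1 + 0   → remainder 0, stop. gcd = 1 (last nonzero row F).
The gcd is 1, so 63 is invertible mod 116. The last nonzero row gives −19·116 + 35·63 = 1, so t = 35. So 63^(−1) ≡ 35 (mod 116). Verify: 63 · 35 = 2205 ≡ 1 (mod 116). ✓

Final answer: 63^(−1) ≡ 35 (mod 116)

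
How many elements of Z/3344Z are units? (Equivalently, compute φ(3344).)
Z/3344Z has φ(3344) = 1440 units

An element a ∈ Z/3344Z is a unit iff gcd(a, 3344) = 1, so the number of units is φ(3344). φ is multiplicative, with φ(p^e) = p^e − p^(e−1). Factorise 3344 = 2^4 · 11 · 19. Then
  φ(3344) = (2^4 − 2^3) · (11 − 1) · (19 − 1) = 8 · 10 · 18 = 1440.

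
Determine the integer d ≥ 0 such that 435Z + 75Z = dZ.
In the PID Z, (a, b) is generated by gcd(a, b). Compute gcd(435, 75) with the extended Euclidean algorithm, tracking rows (r, s, t) with s·435 + t·75 = r:
  row A: (435, 1, 0)   [1·435 + 0·75 = 435]
  row B: (75, 0, 1)   [0·435 + 1·75 = 75]
  435 = 5·75 + 60   → row C = row A − 5·row B = (60, 1, −5)   [check: 1·435 − 5·75 = 60]
  75 = 1·60 + 15   → row D = row B − 1·row C = (15, −1, 6)   [check: −1·435 + 6·75 = 15]
  60 = 4·15 + 0   → remainder 0, stop. gcd = 15 (last nonzero row D).
So gcd(435, 75) = 15, with Bézout identity −1·435 + 6·75 = 15. Containment (⊇): the Bézout identity exhibits 15 as an element of (435, 75), giving (15) ⊆ (435, 75). Containment (⊆): since 15 | 435 and 15 | 75 (435 = 15·29, 75 = 15·5), every Z-linear combination of 435 and 75 is divisible by 15, so (435, 75) ⊆ (15). Therefore (435, 75) = (15), d = 15.

Final answer: (435, 75) = (15); d = 15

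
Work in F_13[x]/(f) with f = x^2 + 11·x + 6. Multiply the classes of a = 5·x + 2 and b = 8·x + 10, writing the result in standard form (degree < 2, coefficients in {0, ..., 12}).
a · b ≡ 3·x + 1 (mod f(x))

Multiply as integer polynomials: a · b = 40·x^2 + 66·x + 20. Reducing coefficients mod 13: a · b ≡ x^2 + x + 7. Now divide by f(x) = x^2 + 11·x + 6 in F_13[x], eliminating the leading term at each step:
  leading term x^2: subtract (1)·f(x) = x^2 + 11·x + 6, leaving 3·x + 1 (coefficients mod 13)
The degree is now < 2, so this is the remainder. Hence a · b ≡ 3·x + 1 in F_13[x]/(f).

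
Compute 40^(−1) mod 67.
40^(−1) ≡ 62 (mod 67)

Apply the extended Euclidean algorithm to (67, 40), tracking rows (r, s, t) with s·67 + t·40 = r. Each division r_prev = q·r_cur + r_new produces the new row as (previous row) − q·(current row):
  row A: (67, 1, 0)   [1·67 + 0·40 = 67]
  row B: (40, 0, 1)   [0·67 + 1·40 = 40]
  67 = 1·40 + 27   → row C = row A − 1·row B = (27, 1, −1)   [check: 1·67 − 1·40 = 27]
  40 = 1·27 + 13   → row D = row B − 1·row C = (13, −1, 2)   [check: −1·67 + 2·40 = 13]
  27 = 2·13 + 1   → row E = row C − 2·row D = (1, 3, −5)   [check: 3·67 − 5·40 = 1]
  13 = 13·1 + 0   → remainder 0, stop. gcd = 1 (last nonzero row E).
The gcd is 1, so 40 is invertible mod 67. The last nonzero row gives 3·67 − 5·40 = 1, so t = −5. So 40^(−1) ≡ −5 ≡ 62 (mod 67). Verify: 40 · 62 = 2480 ≡ 1 (mod 67). ✓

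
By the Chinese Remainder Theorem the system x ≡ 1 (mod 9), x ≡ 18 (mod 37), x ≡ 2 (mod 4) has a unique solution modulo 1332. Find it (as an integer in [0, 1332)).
The moduli 9, 37, 4 are pairwise coprime, so by the CRT there is a unique solution mod 9·37·4 = 1332.
Solve by successive substitution. Start with x ≡ 1 (mod 9).
  Combine with x ≡ 18 (mod 37): write x = 1 + 9·t and require 1 + 9·t ≡ 18 (mod 37), i.e. 9·t ≡ 18 − 1 ≡ 17 (mod 37). Since 9^(−1) ≡ 33 (mod 37), t ≡ 33·17 ≡ 6 (mod 37). So x ≡ 1 + 9·6 = 55 (mod 333).
  Combine with x ≡ 2 (mod 4): write x = 55 + 333·t and require 55 + 333·t ≡ 2 (mod 4), i.e. 333·t ≡ 2 − 55 ≡ 3 (mod 4). Since 333^(−1) ≡ 1 (mod 4) (333 ≡ 1 (mod 4)), t ≡ 1·3 ≡ 3 (mod 4). So x ≡ 55 + 333·3 = 1054 (mod 1332).
Unique solution in [0, 1332): x = 1054.

Final answer: x ≡ 1054 (mod 1332); the representative in [0, 1332) is 1054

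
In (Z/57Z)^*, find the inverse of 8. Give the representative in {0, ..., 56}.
Apply the extended Euclidean algorithm to (57, 8), tracking rows (r, s, t) with s·57 + t·8 = r. Each division r_prev = q·r_cur + r_new produces the new row as (previous row) − q·(current row):
  row A: (57, 1, 0)   [1·57 + 0·8 = 57]
  row B: (8, 0, 1)   [0·57 + 1·8 = 8]
  57 = 7·8 + 1   → row C = row A − 7·row B = (1, 1, −7)   [check: 1·57 − 7·8 = 1]
  8 = 8·1 + 0   → remainder 0, stop. gcd = 1 (last nonzero row C).
The gcd is 1, so 8 is invertible mod 57. The last nonzero row gives 1·57 − 7·8 = 1, so t = −7. So 8^(−1) ≡ −7 ≡ 50 (mod 57). Verify: 8 · 50 = 400 ≡ 1 (mod 57). ✓

Final answer: 8^(−1) ≡ 50 (mod 57)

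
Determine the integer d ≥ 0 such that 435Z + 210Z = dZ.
In the PID Z, (a, b) is generated by gcd(a, b). Compute gcd(435, 210) with the extended Euclidean algorithm, tracking rows (r, s, t) with s·435 + t·210 = r:
  row A: (435, 1, 0)   [1·435 + 0·210 = 435]
  row B: (210, 0, 1)   [0·435 + 1·210 = 210]
  435 = 2·210 + 15   → row C = row A − 2·row B = (15, 1, −2)   [check: 1·435 − 2·210 = 15]
  210 = 14·15 + 0   → remainder 0, stop. gcd = 15 (last nonzero row C).
So gcd(435, 210) = 15, with Bézout identity 1·435 − 2·210 = 15. Containment (⊇): the Bézout identity exhibits 15 as an element of (435, 210), giving (15) ⊆ (435, 210). Containment (⊆): since 15 | 435 and 15 | 210 (435 = 15·29, 210 = 15·14), every Z-linear combination of 435 and 210 is divisible by 15, so (435, 210) ⊆ (15). Therefore (435, 210) = (15), d = 15.

Final answer: (435, 210) = (15); d = 15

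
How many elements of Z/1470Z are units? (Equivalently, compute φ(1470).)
Z/1470Z has φ(1470) = 336 units

An element a ∈ Z/1470Z is a unit iff gcd(a, 1470) = 1, so the number of units is φ(1470). φ is multiplicative, with φ(p^e) = p^e − p^(e−1). Factorise 1470 = 2 · 3 · 5 · 7^2. Then
  φ(1470) = (2 − 1) · (3 − 1) · (5 − 1) · (7^2 − 7^1) = 1 · 2 · 4 · 42 = 336.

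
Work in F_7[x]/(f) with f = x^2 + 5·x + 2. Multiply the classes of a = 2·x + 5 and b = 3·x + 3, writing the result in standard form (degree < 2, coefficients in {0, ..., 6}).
a · b ≡ 5·x + 3 (mod f(x))

Multiply as integer polynomials: a · b = 6·x^2 + 21·x + 15. Reducing coefficients mod 7: a · b ≡ 6·x^2 + 1. Now divide by f(x) = x^2 + 5·x + 2 in F_7[x], eliminating the leading term at each step:
  leading term 6·x^2: subtract (6)·f(x) = 6·x^2 + 2·x + 5, leaving 5·x + 3 (coefficients mod 7)
The degree is now < 2, so this is the remainder. Hence a · b ≡ 5·x + 3 in F_7[x]/(f).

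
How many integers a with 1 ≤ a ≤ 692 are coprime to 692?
344

The number of a ∈ {1, ..., 692} with gcd(a, 692) = 1 is by definition Euler's totient φ(692). φ is multiplicative, with φ(p^e) = p^e − p^(e−1). Factorise 692 = 2^2 · 173. Then
  φ(692) = (2^2 − 2^1) · (173 − 1) = 2 · 172 = 344.
So there are 344 such integers.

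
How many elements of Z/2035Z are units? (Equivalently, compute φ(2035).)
Z/2035Z has φ(2035) = 1440 units

An element a ∈ Z/2035Z is a unit iff gcd(a, 2035) = 1, so the number of units is φ(2035). φ is multiplicative, with φ(p^e) = p^e − p^(e−1). Factorise 2035 = 5 · 11 · 37. Then
  φ(2035) = (5 − 1) · (11 − 1) · (37 − 1) = 4 · 10 · 36 = 1440.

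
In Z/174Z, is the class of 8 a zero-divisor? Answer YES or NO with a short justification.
YES

gcd(8, 174) = 2 > 1, so 8 is not a unit in Z/174Z. In Z/nZ every nonzero non-unit is a zero-divisor: explicitly, take b = 174/gcd = 87 ≠ 0 (mod 174); then 8·87 = 696 = 4·174, i.e. 8·87 ≡ 0 (mod 174). So 8 is a zero-divisor.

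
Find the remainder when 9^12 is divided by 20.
Use repeated squaring. Binary(12) = 1100. Walk through the bits of the exponent 12 left-to-right: at each bit after the leading one, square the running value, then multiply by 9 if the bit is 1 (always reducing mod 20):
  bit 1 = 1 (leading): start with 9.
  bit 2 = 1: square 9^2 = 81 ≡ 1; bit is 1, so multiply 1·9 = 9 (mod 20).
  bit 3 = 0: square 9^2 = 81 ≡ 1 (mod 20).
  bit 4 = 0: square 1^2 = 1 (mod 20).
Final value: 9^12 ≡ 1 (mod 20).

Final answer: 1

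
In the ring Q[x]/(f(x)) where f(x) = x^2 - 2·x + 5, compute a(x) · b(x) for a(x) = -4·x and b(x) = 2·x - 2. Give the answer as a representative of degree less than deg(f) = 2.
First multiply in Q[x] without reducing: a · b = -8·x^2 + 8·x. Now divide by f(x) = x^2 - 2·x + 5, eliminating the leading term at each step:
  leading term -8·x^2: subtract (-8)·f(x) = -8·x^2 + 16·x - 40, leaving 40 - 8·x
The degree is now < 2, so this is the remainder. Hence a · b ≡ 40 - 8·x in Q[x]/(f).

Final answer: a · b ≡ 40 - 8·x (mod f(x))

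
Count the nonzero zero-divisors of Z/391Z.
Z/391Z has 38 nonzero zero-divisors

In Z/391Z each nonzero element is either a unit (gcd with 391 is 1) or a zero-divisor (gcd > 1). The number of units is φ(391): factorise 391 = 17 · 23, so φ(391) = (17 − 1) · (23 − 1) = 16 · 22 = 352. The nonzero elements number 391 − 1 = 390. Hence the nonzero zero-divisors number 390 − 352 = 38.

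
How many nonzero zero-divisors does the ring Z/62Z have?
In Z/62Z each nonzero element is either a unit (gcd with 62 is 1) or a zero-divisor (gcd > 1). The number of units is φ(62): factorise 62 = 2 · 31, so φ(62) = (2 − 1) · (31 − 1) = 1 · 30 = 30. The nonzero elements number 62 − 1 = 61. Hence the nonzero zero-divisors number 61 − 30 = 31.

Final answer: Z/62Z has 31 nonzero zero-divisors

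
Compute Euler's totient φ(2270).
φ(2270) = 904

φ is multiplicative, with φ(p^e) = p^e − p^(e−1). Factorise 2270 = 2 · 5 · 227. Then
  φ(2270) = (2 − 1) · (5 − 1) · (227 − 1) = 1 · 4 · 226 = 904.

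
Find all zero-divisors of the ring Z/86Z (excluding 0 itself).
nonzero zero-divisors of Z/86Z = {2, 4, 6, 8, 10, 12, 14, 16, 18, 20, 22, 24, 26, 28, 30, 32, 34, 36, 38, 40, 42, 43, 44, 46, 48, 50, 52, 54, 56, 58, 60, 62, 64, 66, 68, 70, 72, 74, 76, 78, 80, 82, 84}

An element a ∈ Z/86Z (with a ≠ 0) is a zero-divisor iff gcd(a, 86) > 1 (because a is a unit precisely when gcd(a, n) = 1, and in Z/nZ every nonzero, non-unit element is a zero-divisor). Scan a = 1, ..., 85 and keep those with gcd(a, 86) > 1:
  gcd(2, 86) = 2, gcd(4, 86) = 2, gcd(6, 86) = 2, gcd(8, 86) = 2, gcd(10, 86) = 2, gcd(12, 86) = 2, gcd(14, 86) = 2, gcd(16, 86) = 2, gcd(18, 86) = 2, gcd(20, 86) = 2, gcd(22, 86) = 2, gcd(24, 86) = 2, gcd(26, 86) = 2, gcd(28, 86) = 2, gcd(30, 86) = 2, gcd(32, 86) = 2, gcd(34, 86) = 2, gcd(36, 86) = 2, gcd(38, 86) = 2, gcd(40, 86) = 2, gcd(42, 86) = 2, gcd(43, 86) = 43, gcd(44, 86) = 2, gcd(46, 86) = 2, gcd(48, 86) = 2, gcd(50, 86) = 2, gcd(52, 86) = 2, gcd(54, 86) = 2, gcd(56, 86) = 2, gcd(58, 86) = 2, gcd(60, 86) = 2, gcd(62, 86) = 2, gcd(64, 86) = 2, gcd(66, 86) = 2, gcd(68, 86) = 2, gcd(70, 86) = 2, gcd(72, 86) = 2, gcd(74, 86) = 2, gcd(76, 86) = 2, gcd(78, 86) = 2, gcd(80, 86) = 2, gcd(82, 86) = 2, gcd(84, 86) = 2.
All other a ∈ {1, ..., 85} have gcd(a, 86) = 1 and are units. So the nonzero zero-divisors are exactly the 43 values of a appearing in this scan.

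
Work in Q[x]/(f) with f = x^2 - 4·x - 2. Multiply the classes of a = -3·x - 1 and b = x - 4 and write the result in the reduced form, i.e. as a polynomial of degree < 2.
a · b ≡ -x - 2 (mod f(x))

First multiply in Q[x] without reducing: a · b = -3·x^2 + 11·x + 4. Now divide by f(x) = x^2 - 4·x - 2, eliminating the leading term at each step:
  leading term -3·x^2: subtract (-3)·f(x) = -3·x^2 + 12·x + 6, leaving -x - 2
The degree is now < 2, so this is the remainder. Hence a · b ≡ -x - 2 in Q[x]/(f).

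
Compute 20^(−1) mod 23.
Apply the extended Euclidean algorithm to (23, 20), tracking rows (r, s, t) with s·23 + t·20 = r. Each division r_prev = q·r_cur + r_new produces the new row as (previous row) − q·(current row):
  row A: (23, 1, 0)   [1·23 + 0·20 = 23]
  row B: (20, 0, 1)   [0·23 + 1·20 = 20]
  23 = 1·20 + 3   → row C = row A − 1·row B = (3, 1, −1)   [check: 1·23 − 1·20 = 3]
  20 = 6·3 + 2   → row D = row B − 6·row C = (2, −6, 7)   [check: −6·23 + 7·20 = 2]
  3 = 1·2 + 1   → row E = row C − 1·row D = (1, 7, −8)   [check: 7·23 − 8·20 = 1]
  2 = 2·1 + 0   → remainder 0, stop. gcd = 1 (last nonzero row E).
The gcd is 1, so 20 is invertible mod 23. The last nonzero row gives 7·23 − 8·20 = 1, so t = −8. So 20^(−1) ≡ −8 ≡ 15 (mod 23). Verify: 20 · 15 = 300 ≡ 1 (mod 23). ✓

Final answer: 20^(−1) ≡ 15 (mod 23)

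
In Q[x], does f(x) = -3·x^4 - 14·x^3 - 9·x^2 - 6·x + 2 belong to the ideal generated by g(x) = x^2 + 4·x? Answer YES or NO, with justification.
NO

In Q[x] the ideal (g) consists of all multiples of g, so f ∈ (g) iff g | f, i.e. iff the remainder of f on division by g is 0. Divide f by g (g is monic, so eliminate the leading term of the running remainder at each step):
  leading term -3·x^4: subtract (-3·x^2)·g(x) = -3·x^4 - 12·x^3, leaving -2·x^3 - 9·x^2 - 6·x + 2
  leading term -2·x^3: subtract (-2·x)·g(x) = -2·x^3 - 8·x^2, leaving -x^2 - 6·x + 2
  leading term -x^2: subtract (-1)·g(x) = -x^2 - 4·x, leaving 2 - 2·x
The remainder r(x) = 2 - 2·x ≠ 0 (and deg r < deg g), so g ∤ f, i.e. f ∉ (g).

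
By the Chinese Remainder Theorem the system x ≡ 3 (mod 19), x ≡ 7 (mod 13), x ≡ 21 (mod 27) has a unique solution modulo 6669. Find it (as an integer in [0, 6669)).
The moduli 19, 13, 27 are pairwise coprime, so by the CRT there is a unique solution mod 19·13·27 = 6669.
Solve by successive substitution. Start with x ≡ 3 (mod 19).
  Combine with x ≡ 7 (mod 13): write x = 3 + 19·t and require 3 + 19·t ≡ 7 (mod 13), i.e. 19·t ≡ 7 − 3 ≡ 4 (mod 13). Since 19^(−1) ≡ 11 (mod 13) (19 ≡ 6 (mod 13)), t ≡ 11·4 ≡ 5 (mod 13). So x ≡ 3 + 19·5 = 98 (mod 247).
  Combine with x ≡ 21 (mod 27): write x = 98 + 247·t and require 98 + 247·t ≡ 21 (mod 27), i.e. 247·t ≡ 21 − 98 ≡ 4 (mod 27). Since 247^(−1) ≡ 7 (mod 27) (247 ≡ 4 (mod 27)), t ≡ 7·4 ≡ 1 (mod 27). So x ≡ 98 + 247·1 = 345 (mod 6669).
Unique solution in [0, 6669): x = 345.

Final answer: x ≡ 345 (mod 6669); the representative in [0, 6669) is 345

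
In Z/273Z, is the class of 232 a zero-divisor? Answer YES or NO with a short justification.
NO

gcd(232, 273) = 1, so 232 is a unit in Z/273Z (it has a multiplicative inverse). A unit cannot be a zero-divisor: if 232·b ≡ 0 then multiplying both sides by 232^(−1) gives b ≡ 0. So 232 is not a zero-divisor.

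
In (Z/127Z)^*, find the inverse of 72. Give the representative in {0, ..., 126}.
Apply the extended Euclidean algorithm to (127, 72), tracking rows (r, s, t) with s·127 + t·72 = r. Each division r_prev = q·r_cur + r_new produces the new row as (previous row) − q·(current row):
  row A: (127, 1, 0)   [1·127 + 0·72 = 127]
  row B: (72, 0, 1)   [0·127 + 1·72 = 72]
  127 = 1·72 + 55   → row C = row A − 1·row B = (55, 1, −1)   [check: 1·127 − 1·72 = 55]
  72 = 1·55 + 17   → row D = row B − 1·row C = (17, −1, 2)   [check: −1·127 + 2·72 = 17]
  55 = 3·17 + 4   → row E = row C − 3·row D = (4, 4, −7)   [check: 4·127 − 7·72 = 4]
  17 = 4·4 + 1   → row F = row D − 4·row E = (1, −17, 30)   [check: −17·127 + 30·72 = 1]
  4 = 4·1 + 0   → remainder 0, stop. gcd = 1 (last nonzero row F).
The gcd is 1, so 72 is invertible mod 127. The last nonzero row gives −17·127 + 30·72 = 1, so t = 30. So 72^(−1) ≡ 30 (mod 127). Verify: 72 · 30 = 2160 ≡ 1 (mod 127). ✓

Final answer: 72^(−1) ≡ 30 (mod 127)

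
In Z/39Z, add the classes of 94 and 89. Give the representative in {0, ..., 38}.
Reduce the summands first: 94 ≡ 16, 89 ≡ 11 (mod 39), so 94 + 89 ≡ 16 + 11 (mod 39). 16 + 11 = 27; 27 = 0·39 + 27, so (94 + 89) mod 39 = 27.

Final answer: 27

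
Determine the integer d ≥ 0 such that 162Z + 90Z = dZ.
(162, 90) = (18); d = 18

In the PID Z, (a, b) is generated by gcd(a, b). Compute gcd(162, 90) with the extended Euclidean algorithm, tracking rows (r, s, t) with s·162 + t·90 = r:
  row A: (162, 1, 0)   [1·162 + 0·90 = 162]
  row B: (90, 0, 1)   [0·162 + 1·90 = 90]
  162 = 1·90 + 72   → row C = row A − 1·row B = (72, 1, −1)   [check: 1·162 − 1·90 = 72]
  90 = 1·72 + 18   → row D = row B − 1·row C = (18, −1, 2)   [check: −1·162 + 2·90 = 18]
  72 = 4·18 + 0   → remainder 0, stop. gcd = 18 (last nonzero row D).
So gcd(162, 90) = 18, with Bézout identity −1·162 + 2·90 = 18. Containment (⊇): the Bézout identity exhibits 18 as an element of (162, 90), giving (18) ⊆ (162, 90). Containment (⊆): since 18 | 162 and 18 | 90 (162 = 18·9, 90 = 18·5), every Z-linear combination of 162 and 90 is divisible by 18, so (162, 90) ⊆ (18). Therefore (162, 90) = (18), d = 18.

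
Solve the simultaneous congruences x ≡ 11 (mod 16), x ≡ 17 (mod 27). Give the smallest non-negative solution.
x ≡ 395 (mod 432); the representative in [0, 432) is 395

The moduli 16, 27 are pairwise coprime, so by the CRT there is a unique solution mod 16·27 = 432.
Solve by successive substitution. Start with x ≡ 11 (mod 16).
  Combine with x ≡ 17 (mod 27): write x = 11 + 16·t and require 11 + 16·t ≡ 17 (mod 27), i.e. 16·t ≡ 17 − 11 ≡ 6 (mod 27). Since 16^(−1) ≡ 22 (mod 27), t ≡ 22·6 ≡ 24 (mod 27). So x ≡ 11 + 16·24 = 395 (mod 432).
Unique solution in [0, 432): x = 395.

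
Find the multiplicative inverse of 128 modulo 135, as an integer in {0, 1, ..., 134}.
Apply the extended Euclidean algorithm to (135, 128), tracking rows (r, s, t) with s·135 + t·128 = r. Each division r_prev = q·r_cur + r_new produces the new row as (previous row) − q·(current row):
  row A: (135, 1, 0)   [1·135 + 0·128 = 135]
  row B: (128, 0, 1)   [0·135 + 1·128 = 128]
  135 = 1·128 + 7   → row C = row A − 1·row B = (7, 1, −1)   [check: 1·135 − 1·128 = 7]
  128 = 18·7 + 2   → row D = row B − 18·row C = (2, −18, 19)   [check: −18·135 + 19·128 = 2]
  7 = 3·2 + 1   → row E = row C − 3·row D = (1, 55, −58)   [check: 55·135 − 58·128 = 1]
  2 = 2·1 + 0   → remainder 0, stop. gcd = 1 (last nonzero row E).
The gcd is 1, so 128 is invertible mod 135. The last nonzero row gives 55·135 − 58·128 = 1, so t = −58. So 128^(−1) ≡ −58 ≡ 77 (mod 135). Verify: 128 · 77 = 9856 ≡ 1 (mod 135). ✓

Final answer: 128^(−1) ≡ 77 (mod 135)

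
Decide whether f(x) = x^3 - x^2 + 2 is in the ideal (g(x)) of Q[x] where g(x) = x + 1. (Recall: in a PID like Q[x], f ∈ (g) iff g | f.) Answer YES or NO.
YES

In Q[x] the ideal (g) consists of all multiples of g, so f ∈ (g) iff g | f, i.e. iff the remainder of f on division by g is 0. Divide f by g (g is monic, so eliminate the leading term of the running remainder at each step):
  leading term x^3: subtract (x^2)·g(x) = x^3 + x^2, leaving 2 - 2·x^2
  leading term -2·x^2: subtract (-2·x)·g(x) = -2·x^2 - 2·x, leaving 2·x + 2
  leading term 2·x: subtract (2)·g(x) = 2·x + 2, leaving 0
The remainder is 0, so f(x) = g(x) · h(x) with h(x) = x^2 - 2·x + 2. Hence g | f, i.e. f ∈ (g).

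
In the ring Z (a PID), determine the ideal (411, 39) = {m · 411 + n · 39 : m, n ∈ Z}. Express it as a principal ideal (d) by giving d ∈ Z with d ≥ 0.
(411, 39) = (3); d = 3

In the PID Z, (a, b) is generated by gcd(a, b). Compute gcd(411, 39) with the extended Euclidean algorithm, tracking rows (r, s, t) with s·411 + t·39 = r:
  row A: (411, 1, 0)   [1·411 + 0·39 = 411]
  row B: (39, 0, 1)   [0·411 + 1·39 = 39]
  411 = 10·39 + 21   → row C = row A − 10·row B = (21, 1, −10)   [check: 1·411 − 10·39 = 21]
  39 = 1·21 + 18   → row D = row B − 1·row C = (18, −1, 11)   [check: −1·411 + 11·39 = 18]
  21 = 1·18 + 3   → row E = row C − 1·row D = (3, 2, −21)   [check: 2·411 − 21·39 = 3]
  18 = 6·3 + 0   → remainder 0, stop. gcd = 3 (last nonzero row E).
So gcd(411, 39) = 3, with Bézout identity 2·411 − 21·39 = 3. Containment (⊇): the Bézout identity exhibits 3 as an element of (411, 39), giving (3) ⊆ (411, 39). Containment (⊆): since 3 | 411 and 3 | 39 (411 = 3·137, 39 = 3·13), every Z-linear combination of 411 and 39 is divisible by 3, so (411, 39) ⊆ (3). Therefore (411, 39) = (3), d = 3.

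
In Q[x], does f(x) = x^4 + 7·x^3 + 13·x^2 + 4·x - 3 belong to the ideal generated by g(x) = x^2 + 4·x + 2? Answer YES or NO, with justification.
In Q[x] the ideal (g) consists of all multiples of g, so f ∈ (g) iff g | f, i.e. iff the remainder of f on division by g is 0. Divide f by g (g is monic, so eliminate the leading term of the running remainder at each step):
  leading term x^4: subtract (x^2)·g(x) = x^4 + 4·x^3 + 2·x^2, leaving 3·x^3 + 11·x^2 + 4·x - 3
  leading term 3·x^3: subtract (3·x)·g(x) = 3·x^3 + 12·x^2 + 6·x, leaving -x^2 - 2·x - 3
  leading term -x^2: subtract (-1)·g(x) = -x^2 - 4·x - 2, leaving 2·x - 1
The remainder r(x) = 2·x - 1 ≠ 0 (and deg r < deg g), so g ∤ f, i.e. f ∉ (g).

Final answer: NO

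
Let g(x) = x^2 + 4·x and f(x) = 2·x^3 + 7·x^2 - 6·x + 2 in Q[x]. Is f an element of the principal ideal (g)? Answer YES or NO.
NO

In Q[x] the ideal (g) consists of all multiples of g, so f ∈ (g) iff g | f, i.e. iff the remainder of f on division by g is 0. Divide f by g (g is monic, so eliminate the leading term of the running remainder at each step):
  leading term 2·x^3: subtract (2·x)·g(x) = 2·x^3 + 8·x^2, leaving -x^2 - 6·x + 2
  leading term -x^2: subtract (-1)·g(x) = -x^2 - 4·x, leaving 2 - 2·x
The remainder r(x) = 2 - 2·x ≠ 0 (and deg r < deg g), so g ∤ f, i.e. f ∉ (g).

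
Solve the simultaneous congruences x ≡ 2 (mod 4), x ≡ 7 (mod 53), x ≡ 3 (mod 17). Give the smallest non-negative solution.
x ≡ 802 (mod 3604); the representative in [0, 3604) is 802

The moduli 4, 53, 17 are pairwise coprime, so by the CRT there is a unique solution mod 4·53·17 = 3604.
Solve by successive substitution. Start with x ≡ 2 (mod 4).
  Combine with x ≡ 7 (mod 53): write x = 2 + 4·t and require 2 + 4·t ≡ 7 (mod 53), i.e. 4·t ≡ 7 − 2 ≡ 5 (mod 53). Since 4^(−1) ≡ 40 (mod 53), t ≡ 40·5 ≡ 41 (mod 53). So x ≡ 2 + 4·41 = 166 (mod 212).
  Combine with x ≡ 3 (mod 17): write x = 166 + 212·t and require 166 + 212·t ≡ 3 (mod 17), i.e. 212·t ≡ 3 − 166 ≡ 7 (mod 17). Since 212^(−1) ≡ 15 (mod 17) (212 ≡ 8 (mod 17)), t ≡ 15·7 ≡ 3 (mod 17). So x ≡ 166 + 212·3 = 802 (mod 3604).
Unique solution in [0, 3604): x = 802.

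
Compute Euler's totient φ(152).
φ(152) = 72

φ is multiplicative, with φ(p^e) = p^e − p^(e−1). Factorise 152 = 2^3 · 19. Then
  φ(152) = (2^3 − 2^2) · (19 − 1) = 4 · 18 = 72.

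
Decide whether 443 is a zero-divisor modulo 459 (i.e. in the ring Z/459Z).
NO

gcd(443, 459) = 1, so 443 is a unit in Z/459Z (it has a multiplicative inverse). A unit cannot be a zero-divisor: if 443·b ≡ 0 then multiplying both sides by 443^(−1) gives b ≡ 0. So 443 is not a zero-divisor.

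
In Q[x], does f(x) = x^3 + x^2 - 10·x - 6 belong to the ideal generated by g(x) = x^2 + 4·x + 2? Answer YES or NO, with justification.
In Q[x] the ideal (g) consists of all multiples of g, so f ∈ (g) iff g | f, i.e. iff the remainder of f on division by g is 0. Divide f by g (g is monic, so eliminate the leading term of the running remainder at each step):
  leading term x^3: subtract (x)·g(x) = x^3 + 4·x^2 + 2·x, leaving -3·x^2 - 12·x - 6
  leading term -3·x^2: subtract (-3)·g(x) = -3·x^2 - 12·x - 6, leaving 0
The remainder is 0, so f(x) = g(x) · h(x) with h(x) = x - 3. Hence g | f, i.e. f ∈ (g).

Final answer: YES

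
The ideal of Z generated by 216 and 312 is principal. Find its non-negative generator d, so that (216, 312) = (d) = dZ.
In the PID Z, (a, b) is generated by gcd(a, b). Compute gcd(312, 216) with the extended Euclidean algorithm, tracking rows (r, s, t) with s·312 + t·216 = r:
  row A: (312, 1, 0)   [1·312 + 0·216 = 312]
  row B: (216, 0, 1)   [0·312 + 1·216 = 216]
  312 = 1·216 + 96   → row C = row A − 1·row B = (96, 1, −1)   [check: 1·312 − 1·216 = 96]
  216 = 2·96 + 24   → row D = row B − 2·row C = (24, −2, 3)   [check: −2·312 + 3·216 = 24]
  96 = 4·24 + 0   → remainder 0, stop. gcd = 24 (last nonzero row D).
So gcd(216, 312) = 24, with Bézout identity −2·312 + 3·216 = 24. Containment (⊇): the Bézout identity exhibits 24 as an element of (216, 312), giving (24) ⊆ (216, 312). Containment (⊆): since 24 | 216 and 24 | 312 (216 = 24·9, 312 = 24·13), every Z-linear combination of 216 and 312 is divisible by 24, so (216, 312) ⊆ (24). Therefore (216, 312) = (24), d = 24.

Final answer: (216, 312) = (24); d = 24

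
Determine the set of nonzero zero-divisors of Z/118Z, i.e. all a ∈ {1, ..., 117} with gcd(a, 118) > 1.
An element a ∈ Z/118Z (with a ≠ 0) is a zero-divisor iff gcd(a, 118) > 1 (because a is a unit precisely when gcd(a, n) = 1, and in Z/nZ every nonzero, non-unit element is a zero-divisor). Scan a = 1, ..., 117 and keep those with gcd(a, 118) > 1:
  gcd(2, 118) = 2, gcd(4, 118) = 2, gcd(6, 118) = 2, gcd(8, 118) = 2, gcd(10, 118) = 2, gcd(12, 118) = 2, gcd(14, 118) = 2, gcd(16, 118) = 2, gcd(18, 118) = 2, gcd(20, 118) = 2, gcd(22, 118) = 2, gcd(24, 118) = 2, gcd(26, 118) = 2, gcd(28, 118) = 2, gcd(30, 118) = 2, gcd(32, 118) = 2, gcd(34, 118) = 2, gcd(36, 118) = 2, gcd(38, 118) = 2, gcd(40, 118) = 2, gcd(42, 118) = 2, gcd(44, 118) = 2, gcd(46, 118) = 2, gcd(48, 118) = 2, gcd(50, 118) = 2, gcd(52, 118) = 2, gcd(54, 118) = 2, gcd(56, 118) = 2, gcd(58, 118) = 2, gcd(59, 118) = 59, gcd(60, 118) = 2, gcd(62, 118) = 2, gcd(64, 118) = 2, gcd(66, 118) = 2, gcd(68, 118) = 2, gcd(70, 118) = 2, gcd(72, 118) = 2, gcd(74, 118) = 2, gcd(76, 118) = 2, gcd(78, 118) = 2, gcd(80, 118) = 2, gcd(82, 118) = 2, gcd(84, 118) = 2, gcd(86, 118) = 2, gcd(88, 118) = 2, gcd(90, 118) = 2, gcd(92, 118) = 2, gcd(94, 118) = 2, gcd(96, 118) = 2, gcd(98, 118) = 2, gcd(100, 118) = 2, gcd(102, 118) = 2, gcd(104, 118) = 2, gcd(106, 118) = 2, gcd(108, 118) = 2, gcd(110, 118) = 2, gcd(112, 118) = 2, gcd(114, 118) = 2, gcd(116, 118) = 2.
All other a ∈ {1, ..., 117} have gcd(a, 118) = 1 and are units. So the nonzero zero-divisors are exactly the 59 values of a appearing in this scan.

Final answer: nonzero zero-divisors of Z/118Z = {2, 4, 6, 8, 10, 12, 14, 16, 18, 20, 22, 24, 26, 28, 30, 32, 34, 36, 38, 40, 42, 44, 46, 48, 50, 52, 54, 56, 58, 59, 60, 62, 64, 66, 68, 70, 72, 74, 76, 78, 80, 82, 84, 86, 88, 90, 92, 94, 96, 98, 100, 102, 104, 106, 108, 110, 112, 114, 116}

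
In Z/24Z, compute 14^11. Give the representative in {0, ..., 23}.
8

Use repeated squaring. Binary(11) = 1011. Walk through the bits of the exponent 11 left-to-right: at each bit after the leading one, square the running value, then multiply by 14 if the bit is 1 (always reducing mod 24):
  bit 1 = 1 (leading): start with 14.
  bit 2 = 0: square 14^2 = 196 ≡ 4 (mod 24).
  bit 3 = 1: square 4^2 = 16; bit is 1, so multiply 16·14 = 224 ≡ 8 (mod 24).
  bit 4 = 1: square 8^2 = 64 ≡ 16; bit is 1, so multiply 16·14 = 224 ≡ 8 (mod 24).
Final value: 14^11 ≡ 8 (mod 24).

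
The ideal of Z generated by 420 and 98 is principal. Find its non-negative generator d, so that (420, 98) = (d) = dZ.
(420, 98) = (14); d = 14

In the PID Z, (a, b) is generated by gcd(a, b). Compute gcd(420, 98) with the extended Euclidean algorithm, tracking rows (r, s, t) with s·420 + t·98 = r:
  row A: (420, 1, 0)   [1·420 + 0·98 = 420]
  row B: (98, 0, 1)   [0·420 + 1·98 = 98]
  420 = 4·98 + 28   → row C = row A − 4·row B = (28, 1, −4)   [check: 1·420 − 4·98 = 28]
  98 = 3·28 + 14   → row D = row B − 3·row C = (14, −3, 13)   [check: −3·420 + 13·98 = 14]
  28 = 2·14 + 0   → remainder 0, stop. gcd = 14 (last nonzero row D).
So gcd(420, 98) = 14, with Bézout identity −3·420 + 13·98 = 14. Containment (⊇): the Bézout identity exhibits 14 as an element of (420, 98), giving (14) ⊆ (420, 98). Containment (⊆): since 14 | 420 and 14 | 98 (420 = 14·30, 98 = 14·7), every Z-linear combination of 420 and 98 is divisible by 14, so (420, 98) ⊆ (14). Therefore (420, 98) = (14), d = 14.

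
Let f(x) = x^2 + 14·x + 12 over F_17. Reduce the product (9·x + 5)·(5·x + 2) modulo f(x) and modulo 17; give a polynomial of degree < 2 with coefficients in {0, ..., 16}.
a · b ≡ 8·x + 14 (mod f(x))

Multiply as integer polynomials: a · b = 45·x^2 + 43·x + 10. Reducing coefficients mod 17: a · b ≡ 11·x^2 + 9·x + 10. Now divide by f(x) = x^2 + 14·x + 12 in F_17[x], eliminating the leading term at each step:
  leading term 11·x^2: subtract (11)·f(x) = 11·x^2 + x + 13, leaving 8·x + 14 (coefficients mod 17)
The degree is now < 2, so this is the remainder. Hence a · b ≡ 8·x + 14 in F_17[x]/(f).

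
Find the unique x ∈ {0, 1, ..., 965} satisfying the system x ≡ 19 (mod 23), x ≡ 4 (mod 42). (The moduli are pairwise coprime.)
The moduli 23, 42 are pairwise coprime, so by the CRT there is a unique solution mod 23·42 = 966.
Solve by successive substitution. Start with x ≡ 19 (mod 23).
  Combine with x ≡ 4 (mod 42): write x = 19 + 23·t and require 19 + 23·t ≡ 4 (mod 42), i.e. 23·t ≡ 4 − 19 ≡ 27 (mod 42). Since 23^(−1) ≡ 11 (mod 42), t ≡ 11·27 ≡ 3 (mod 42). So x ≡ 19 + 23·3 = 88 (mod 966).
Unique solution in [0, 966): x = 88.

Final answer: x ≡ 88 (mod 966); the representative in [0, 966) is 88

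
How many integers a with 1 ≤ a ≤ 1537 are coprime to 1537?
1456

The number of a ∈ {1, ..., 1537} with gcd(a, 1537) = 1 is by definition Euler's totient φ(1537). φ is multiplicative, with φ(p^e) = p^e − p^(e−1). Factorise 1537 = 29 · 53. Then
  φ(1537) = (29 − 1) · (53 − 1) = 28 · 52 = 1456.
So there are 1456 such integers.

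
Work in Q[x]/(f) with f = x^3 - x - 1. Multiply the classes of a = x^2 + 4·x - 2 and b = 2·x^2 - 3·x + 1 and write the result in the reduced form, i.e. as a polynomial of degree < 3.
First multiply in Q[x] without reducing: a · b = 2·x^4 + 5·x^3 - 15·x^2 + 10·x - 2. Now divide by f(x) = x^3 - x - 1, eliminating the leading term at each step:
  leading term 2·x^4: subtract (2·x)·f(x) = 2·x^4 - 2·x^2 - 2·x, leaving 5·x^3 - 13·x^2 + 12·x - 2
  leading term 5·x^3: subtract (5)·f(x) = 5·x^3 - 5·x - 5, leaving -13·x^2 + 17·x + 3
The degree is now < 3, so this is the remainder. Hence a · b ≡ -13·x^2 + 17·x + 3 in Q[x]/(f).

Final answer: a · b ≡ -13·x^2 + 17·x + 3 (mod f(x))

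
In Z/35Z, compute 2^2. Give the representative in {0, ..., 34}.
Use repeated squaring. Binary(2) = 10. Walk through the bits of the exponent 2 left-to-right: at each bit after the leading one, square the running value, then multiply by 2 if the bit is 1 (always reducing mod 35):
  bit 1 = 1 (leading): start with 2.
  bit 2 = 0: square 2^2 = 4 (mod 35).
Final value: 2^2 ≡ 4 (mod 35).

Final answer: 4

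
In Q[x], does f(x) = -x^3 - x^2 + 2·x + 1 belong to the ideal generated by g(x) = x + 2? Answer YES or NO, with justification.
NO

In Q[x] the ideal (g) consists of all multiples of g, so f ∈ (g) iff g | f, i.e. iff the remainder of f on division by g is 0. Divide f by g (g is monic, so eliminate the leading term of the running remainder at each step):
  leading term -x^3: subtract (-x^2)·g(x) = -x^3 - 2·x^2, leaving x^2 + 2·x + 1
  leading term x^2: subtract (x)·g(x) = x^2 + 2·x, leaving 1
The remainder r(x) = 1 ≠ 0 (and deg r < deg g), so g ∤ f, i.e. f ∉ (g).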